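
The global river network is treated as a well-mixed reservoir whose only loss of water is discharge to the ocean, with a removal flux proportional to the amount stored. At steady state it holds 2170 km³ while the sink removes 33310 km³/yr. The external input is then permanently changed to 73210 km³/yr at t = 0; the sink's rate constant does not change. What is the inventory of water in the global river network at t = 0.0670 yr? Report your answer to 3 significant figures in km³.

Residence time τ = M₀/F₀ = 0.06515 yr. The eventual steady state is M_∞ = M₀·(F₁/F₀) = 2170 × 73210/33310 = 4769.3 km³.
The anomaly ΔM(t) = M(t) − M_∞ decays as ΔM₀·e^(−t/τ) with ΔM₀ = 2170 − 4769.3 = −2599 km³.
At t = 0.0670 yr, e^(−t/τ) = e^(−1.028) = 0.3576, so ΔM = −929.4 km³ and M = 4769.3 − 929.4 = 3839.9 km³.

3840 km³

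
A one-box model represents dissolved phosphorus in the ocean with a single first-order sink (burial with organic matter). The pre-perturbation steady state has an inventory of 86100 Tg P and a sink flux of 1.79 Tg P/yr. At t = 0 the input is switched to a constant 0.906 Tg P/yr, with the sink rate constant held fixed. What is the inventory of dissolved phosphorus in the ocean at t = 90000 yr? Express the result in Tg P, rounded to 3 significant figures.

50100 Tg P

τ = M₀/F₀ = 86100/1.79 = 48100 yr; rate constant k = 1/τ.
New steady state M_∞ = F₁/k = F₁·τ = 0.906 × 48100 = 43579 Tg P.
M(t) = M_∞ + (M₀ − M_∞)·e^(−t/τ); t/τ = 90000/48100 = 1.871, so e^(−t/τ) = 0.1540.
M(t) = 43579 + 42520 × 0.1540 = 50126 Tg P.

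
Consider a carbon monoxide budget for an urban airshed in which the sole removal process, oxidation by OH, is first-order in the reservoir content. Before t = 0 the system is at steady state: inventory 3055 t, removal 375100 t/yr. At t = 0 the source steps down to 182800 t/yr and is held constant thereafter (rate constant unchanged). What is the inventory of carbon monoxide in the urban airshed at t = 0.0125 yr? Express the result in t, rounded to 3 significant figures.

τ = M₀/F₀ = 3055/375100 = 0.008144 yr; rate constant k = 1/τ.
New steady state M_∞ = F₁/k = F₁·τ = 182800 × 0.008144 = 1488.8 t.
M(t) = M_∞ + (M₀ − M_∞)·e^(−t/τ); t/τ = 0.0125/0.008144 = 1.535, so e^(−t/τ) = 0.2155.
M(t) = 1488.8 + 1566 × 0.2155 = 1826.3 t.

1830 t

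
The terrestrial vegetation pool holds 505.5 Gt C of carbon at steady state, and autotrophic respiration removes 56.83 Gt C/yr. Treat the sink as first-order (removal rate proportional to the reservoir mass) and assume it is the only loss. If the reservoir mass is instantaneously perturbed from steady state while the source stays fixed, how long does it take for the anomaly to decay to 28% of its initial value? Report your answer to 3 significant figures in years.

11.3 yr

For a linear reservoir the anomaly decays as exp(−t/τ) with τ = M/F = 505.5/56.83 = 8.895 yr.
exp(−t/τ) = 0.28 ⇒ t = −τ ln(0.28) = 8.895 × 1.273 = 11.32 yr.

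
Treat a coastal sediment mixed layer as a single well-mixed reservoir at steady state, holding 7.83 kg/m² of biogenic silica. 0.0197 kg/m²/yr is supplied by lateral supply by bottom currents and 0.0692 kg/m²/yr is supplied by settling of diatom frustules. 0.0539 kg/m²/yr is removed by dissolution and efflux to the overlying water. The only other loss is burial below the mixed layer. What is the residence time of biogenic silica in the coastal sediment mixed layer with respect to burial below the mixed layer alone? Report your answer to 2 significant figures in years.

220 yr

At steady state ΣF_in = ΣF_out.
ΣF_in = 0.0197 + 0.0692 = 0.088900 kg/m²/yr.
Burial below the mixed layer flux = ΣF_in − (0.0539) = 0.088900 − 0.05390 = 0.03500 kg/m²/yr.
τ = M / F = 7.83 / 0.03500 = 223.7 yr.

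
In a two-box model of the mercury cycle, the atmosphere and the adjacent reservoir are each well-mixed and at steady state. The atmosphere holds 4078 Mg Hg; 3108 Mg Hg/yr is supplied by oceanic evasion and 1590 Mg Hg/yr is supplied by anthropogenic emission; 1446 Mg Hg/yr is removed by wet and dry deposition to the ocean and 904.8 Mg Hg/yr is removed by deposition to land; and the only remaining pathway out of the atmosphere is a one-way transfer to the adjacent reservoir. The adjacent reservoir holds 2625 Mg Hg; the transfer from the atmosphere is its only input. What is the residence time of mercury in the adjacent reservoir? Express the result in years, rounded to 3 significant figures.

1.12 yr

Balance the atmosphere: ΣF_in = 3108 + 1590 = 4698.0 Mg Hg/yr.
Transfer to the adjacent reservoir = ΣF_in − (1446 + 904.8) = 2347.2 Mg Hg/yr.
At steady state the output of the adjacent reservoir equals its input, 2347.2 Mg Hg/yr.
τ = M / F = 2625 / 2347.2 = 1.118 yr.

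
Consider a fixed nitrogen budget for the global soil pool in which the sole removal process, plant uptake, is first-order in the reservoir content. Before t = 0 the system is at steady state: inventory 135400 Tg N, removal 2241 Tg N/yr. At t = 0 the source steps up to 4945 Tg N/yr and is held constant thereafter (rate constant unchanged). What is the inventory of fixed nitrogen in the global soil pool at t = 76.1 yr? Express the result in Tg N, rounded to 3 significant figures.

252000 Tg N

Residence time τ = M₀/F₀ = 60.42 yr. The eventual steady state is M_∞ = M₀·(F₁/F₀) = 135400 × 4945/2241 = 298770 Tg N.
The anomaly ΔM(t) = M(t) − M_∞ decays as ΔM₀·e^(−t/τ) with ΔM₀ = 135400 − 298770 = −163400 Tg N.
At t = 76.1 yr, e^(−t/τ) = e^(−1.260) = 0.2838, so ΔM = −46360 Tg N and M = 298770 − 46360 = 252410 Tg N.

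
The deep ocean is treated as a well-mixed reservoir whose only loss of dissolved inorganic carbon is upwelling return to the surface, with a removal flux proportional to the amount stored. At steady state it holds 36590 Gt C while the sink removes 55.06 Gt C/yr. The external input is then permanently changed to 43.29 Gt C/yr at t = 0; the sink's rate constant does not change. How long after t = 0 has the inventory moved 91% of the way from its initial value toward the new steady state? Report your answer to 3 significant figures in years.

τ = M₀/F₀ = 36590/55.06 = 664.5 yr.
The remaining gap fraction is e^(−t/τ); 91% covered ⇒ e^(−t/τ) = 0.0900.
t = −τ ln(0.0900) = 664.5 × 2.408 = 1600 yr.

1600 yr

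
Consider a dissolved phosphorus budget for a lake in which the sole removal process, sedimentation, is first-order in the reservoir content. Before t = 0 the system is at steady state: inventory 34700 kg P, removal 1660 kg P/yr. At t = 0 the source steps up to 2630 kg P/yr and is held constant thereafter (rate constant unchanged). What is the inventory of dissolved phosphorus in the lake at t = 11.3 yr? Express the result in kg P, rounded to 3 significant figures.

43200 kg P

Residence time τ = M₀/F₀ = 20.90 yr. The eventual steady state is M_∞ = M₀·(F₁/F₀) = 34700 × 2630/1660 = 54977 kg P.
The anomaly ΔM(t) = M(t) − M_∞ decays as ΔM₀·e^(−t/τ) with ΔM₀ = 34700 − 54977 = −20280 kg P.
At t = 11.3 yr, e^(−t/τ) = e^(−0.5406) = 0.5824, so ΔM = −11810 kg P and M = 54977 − 11810 = 43167 kg P.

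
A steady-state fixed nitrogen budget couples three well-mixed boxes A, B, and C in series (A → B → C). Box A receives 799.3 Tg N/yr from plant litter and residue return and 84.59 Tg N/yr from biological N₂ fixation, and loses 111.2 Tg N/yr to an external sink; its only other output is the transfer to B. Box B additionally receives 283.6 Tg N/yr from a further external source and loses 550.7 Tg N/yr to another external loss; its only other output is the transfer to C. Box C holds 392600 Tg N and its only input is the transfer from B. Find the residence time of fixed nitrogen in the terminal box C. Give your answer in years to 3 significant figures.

777 yr

Box A: F(A→B) = (799.3 + 84.59) − 111.2 = 772.69 Tg N/yr.
Box B: F(B→C) = (772.69 + 283.6) − 550.7 = 505.59 Tg N/yr.
Box C throughput = its input = 505.59 Tg N/yr; τ = 392600 / 505.59 = 776.5 yr.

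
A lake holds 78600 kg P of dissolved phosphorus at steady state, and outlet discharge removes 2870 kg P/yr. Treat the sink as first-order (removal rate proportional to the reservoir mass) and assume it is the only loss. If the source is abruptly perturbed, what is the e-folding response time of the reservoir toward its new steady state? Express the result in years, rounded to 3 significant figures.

27.4 yr

For a linear reservoir the response time equals the residence time τ = M/F.
τ = 78600 / 2870 = 27.39 yr.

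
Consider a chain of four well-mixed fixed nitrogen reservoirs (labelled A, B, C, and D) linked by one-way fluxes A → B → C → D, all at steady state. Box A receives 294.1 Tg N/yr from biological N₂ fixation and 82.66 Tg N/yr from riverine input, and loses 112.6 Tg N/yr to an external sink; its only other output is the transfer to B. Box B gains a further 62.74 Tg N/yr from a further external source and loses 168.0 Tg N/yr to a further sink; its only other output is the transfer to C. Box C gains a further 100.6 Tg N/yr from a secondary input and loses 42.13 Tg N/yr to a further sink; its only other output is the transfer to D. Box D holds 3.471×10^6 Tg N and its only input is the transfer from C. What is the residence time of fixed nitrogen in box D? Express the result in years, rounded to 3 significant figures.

16000 yr

Box A: F(A→B) = (294.1 + 82.66) − 112.6 = 264.16 Tg N/yr.
Box B: F(B→C) = (264.16 + 62.74) − 168.0 = 158.90 Tg N/yr.
Box C: F(C→D) = (158.90 + 100.6) − 42.13 = 217.37 Tg N/yr.
Box D throughput = its input = 217.37 Tg N/yr; τ = 3.471×10^6 / 217.37 = 15970 yr.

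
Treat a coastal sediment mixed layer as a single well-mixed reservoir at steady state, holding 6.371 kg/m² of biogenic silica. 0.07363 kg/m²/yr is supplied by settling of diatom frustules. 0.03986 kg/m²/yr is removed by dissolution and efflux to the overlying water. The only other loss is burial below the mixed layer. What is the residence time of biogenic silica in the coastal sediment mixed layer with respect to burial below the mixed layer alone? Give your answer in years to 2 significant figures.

At steady state ΣF_in = ΣF_out.
ΣF_in = 0.073630 kg/m²/yr.
Burial below the mixed layer flux = ΣF_in − (0.03986) = 0.073630 − 0.03986 = 0.03377 kg/m²/yr.
τ = M / F = 6.371 / 0.03377 = 188.7 yr.

190 yr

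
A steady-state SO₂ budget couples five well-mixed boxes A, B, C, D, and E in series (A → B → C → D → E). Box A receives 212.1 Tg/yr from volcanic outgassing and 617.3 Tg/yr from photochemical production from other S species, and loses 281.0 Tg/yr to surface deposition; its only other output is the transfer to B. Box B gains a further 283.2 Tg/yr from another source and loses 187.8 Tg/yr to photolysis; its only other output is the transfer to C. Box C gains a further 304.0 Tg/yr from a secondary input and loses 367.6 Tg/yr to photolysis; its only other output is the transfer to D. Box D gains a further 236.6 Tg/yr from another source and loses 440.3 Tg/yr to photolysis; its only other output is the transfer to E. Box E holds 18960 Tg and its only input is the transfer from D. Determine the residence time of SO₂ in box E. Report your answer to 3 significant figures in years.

50.4 yr

Box A: F(A→B) = (212.1 + 617.3) − 281.0 = 548.40 Tg/yr.
Box B: F(B→C) = (548.40 + 283.2) − 187.8 = 643.80 Tg/yr.
Box C: F(C→D) = (643.80 + 304.0) − 367.6 = 580.20 Tg/yr.
Box D: F(D→E) = (580.20 + 236.6) − 440.3 = 376.50 Tg/yr.
Box E throughput = its input = 376.50 Tg/yr; τ = 18960 / 376.50 = 50.36 yr.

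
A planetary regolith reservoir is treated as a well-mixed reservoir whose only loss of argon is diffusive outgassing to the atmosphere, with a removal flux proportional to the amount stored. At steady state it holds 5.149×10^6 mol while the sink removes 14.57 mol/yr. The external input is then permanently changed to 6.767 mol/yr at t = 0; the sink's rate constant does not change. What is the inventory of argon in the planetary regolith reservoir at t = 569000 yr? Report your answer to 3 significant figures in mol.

The sink rate constant is k = F₀/M₀ = 14.57/5.149×10^6 = 2.830×10^-6 yr⁻¹.
Solving dM/dt = F₁ − kM with M(0) = M₀ gives M(t) = F₁/k + (M₀ − F₁/k)·e^(−kt).
F₁/k = 6.767/2.830×10^-6 = 2.3914×10^6 mol; kt = 2.830×10^-6 × 569000 = 1.610, e^(−kt) = 0.1999.
M(569000) = 2.3914×10^6 + (5.149×10^6 − 2.3914×10^6) × 0.1999 = 2.3914×10^6 + 551200 = 2.9426×10^6 mol.

2.94×10^6 mol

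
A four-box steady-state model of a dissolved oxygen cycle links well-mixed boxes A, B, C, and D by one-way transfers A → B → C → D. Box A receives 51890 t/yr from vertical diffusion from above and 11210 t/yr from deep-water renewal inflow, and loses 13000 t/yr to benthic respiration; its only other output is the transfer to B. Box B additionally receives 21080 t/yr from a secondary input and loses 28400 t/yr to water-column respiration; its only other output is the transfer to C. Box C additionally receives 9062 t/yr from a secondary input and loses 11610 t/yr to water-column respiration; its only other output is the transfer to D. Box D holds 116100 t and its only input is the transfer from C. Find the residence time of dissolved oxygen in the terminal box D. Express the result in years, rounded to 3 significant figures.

Box A: F(A→B) = (51890 + 11210) − 13000 = 50100 t/yr.
Box B: F(B→C) = (50100 + 21080) − 28400 = 42780 t/yr.
Box C: F(C→D) = (42780 + 9062) − 11610 = 40232 t/yr.
Box D throughput = its input = 40232 t/yr; τ = 116100 / 40232 = 2.886 yr.

2.89 yr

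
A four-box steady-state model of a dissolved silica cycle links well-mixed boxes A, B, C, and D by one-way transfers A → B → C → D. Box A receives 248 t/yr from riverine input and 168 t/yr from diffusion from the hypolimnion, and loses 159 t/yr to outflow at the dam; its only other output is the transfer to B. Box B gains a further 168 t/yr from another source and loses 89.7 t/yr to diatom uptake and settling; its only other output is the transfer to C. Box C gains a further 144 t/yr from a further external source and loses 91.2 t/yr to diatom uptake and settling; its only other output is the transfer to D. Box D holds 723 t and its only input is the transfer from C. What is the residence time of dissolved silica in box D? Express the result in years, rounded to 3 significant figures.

1.86 yr

Box A: F(A→B) = (248 + 168) − 159 = 257.00 t/yr.
Box B: F(B→C) = (257.00 + 168) − 89.7 = 335.30 t/yr.
Box C: F(C→D) = (335.30 + 144) − 91.2 = 388.10 t/yr.
Box D throughput = its input = 388.10 t/yr; τ = 723 / 388.10 = 1.863 yr.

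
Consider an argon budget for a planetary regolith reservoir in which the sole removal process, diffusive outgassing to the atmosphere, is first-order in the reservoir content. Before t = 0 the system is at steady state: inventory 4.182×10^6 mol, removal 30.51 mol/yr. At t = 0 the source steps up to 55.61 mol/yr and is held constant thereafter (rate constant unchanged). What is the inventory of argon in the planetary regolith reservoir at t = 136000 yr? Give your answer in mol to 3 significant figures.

6.35×10^6 mol

τ = M₀/F₀ = 4.182×10^6/30.51 = 137100 yr; rate constant k = 1/τ.
New steady state M_∞ = F₁/k = F₁·τ = 55.61 × 137100 = 7.6225×10^6 mol.
M(t) = M_∞ + (M₀ − M_∞)·e^(−t/τ); t/τ = 136000/137100 = 0.9922, so e^(−t/τ) = 0.3708.
M(t) = 7.6225×10^6 − 3.440×10^6 × 0.3708 = 6.3469×10^6 mol.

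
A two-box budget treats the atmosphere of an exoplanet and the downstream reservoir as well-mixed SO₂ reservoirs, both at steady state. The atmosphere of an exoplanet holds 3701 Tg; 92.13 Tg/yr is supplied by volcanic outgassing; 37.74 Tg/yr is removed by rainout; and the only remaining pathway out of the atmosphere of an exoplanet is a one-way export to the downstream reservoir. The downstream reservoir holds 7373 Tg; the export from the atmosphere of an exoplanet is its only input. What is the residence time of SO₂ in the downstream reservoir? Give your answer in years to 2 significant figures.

140 yr

Balance the atmosphere of an exoplanet: ΣF_in = 92.130 Tg/yr.
Export to the downstream reservoir = ΣF_in − (37.74) = 54.390 Tg/yr.
At steady state the output of the downstream reservoir equals its input, 54.390 Tg/yr.
τ = M / F = 7373 / 54.390 = 135.6 yr.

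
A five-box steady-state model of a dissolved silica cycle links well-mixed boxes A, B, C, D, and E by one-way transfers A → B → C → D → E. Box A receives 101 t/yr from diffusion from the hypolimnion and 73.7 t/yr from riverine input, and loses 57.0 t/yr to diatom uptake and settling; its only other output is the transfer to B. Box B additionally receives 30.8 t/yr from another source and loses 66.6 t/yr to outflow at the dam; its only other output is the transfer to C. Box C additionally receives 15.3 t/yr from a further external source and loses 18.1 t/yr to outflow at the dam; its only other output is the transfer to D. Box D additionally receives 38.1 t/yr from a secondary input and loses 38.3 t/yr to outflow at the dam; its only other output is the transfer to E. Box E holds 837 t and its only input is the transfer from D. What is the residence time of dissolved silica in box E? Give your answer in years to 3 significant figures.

10.6 yr

Box A: F(A→B) = (101 + 73.7) − 57.0 = 117.70 t/yr.
Box B: F(B→C) = (117.70 + 30.8) − 66.6 = 81.900 t/yr.
Box C: F(C→D) = (81.900 + 15.3) − 18.1 = 79.100 t/yr.
Box D: F(D→E) = (79.100 + 38.1) − 38.3 = 78.900 t/yr.
Box E throughput = its input = 78.900 t/yr; τ = 837 / 78.900 = 10.61 yr.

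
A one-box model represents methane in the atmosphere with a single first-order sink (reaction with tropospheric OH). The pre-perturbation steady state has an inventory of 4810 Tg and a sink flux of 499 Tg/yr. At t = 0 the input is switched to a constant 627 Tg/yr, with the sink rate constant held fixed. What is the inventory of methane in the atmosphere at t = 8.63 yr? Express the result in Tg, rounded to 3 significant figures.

5540 Tg

τ = M₀/F₀ = 4810/499 = 9.639 yr; rate constant k = 1/τ.
New steady state M_∞ = F₁/k = F₁·τ = 627 × 9.639 = 6043.8 Tg.
M(t) = M_∞ + (M₀ − M_∞)·e^(−t/τ); t/τ = 8.63/9.639 = 0.8953, so e^(−t/τ) = 0.4085.
M(t) = 6043.8 − 1234 × 0.4085 = 5539.8 Tg.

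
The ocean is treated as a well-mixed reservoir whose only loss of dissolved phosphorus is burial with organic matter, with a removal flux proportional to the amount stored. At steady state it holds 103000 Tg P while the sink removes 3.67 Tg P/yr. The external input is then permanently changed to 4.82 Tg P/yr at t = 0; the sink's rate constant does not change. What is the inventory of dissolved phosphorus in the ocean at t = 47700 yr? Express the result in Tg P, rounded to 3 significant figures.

Residence time τ = M₀/F₀ = 28070 yr. The eventual steady state is M_∞ = M₀·(F₁/F₀) = 103000 × 4.82/3.67 = 135280 Tg P.
The anomaly ΔM(t) = M(t) − M_∞ decays as ΔM₀·e^(−t/τ) with ΔM₀ = 103000 − 135280 = −32280 Tg P.
At t = 47700 yr, e^(−t/τ) = e^(−1.700) = 0.1828, so ΔM = −5898 Tg P and M = 135280 − 5898 = 129380 Tg P.

129000 Tg P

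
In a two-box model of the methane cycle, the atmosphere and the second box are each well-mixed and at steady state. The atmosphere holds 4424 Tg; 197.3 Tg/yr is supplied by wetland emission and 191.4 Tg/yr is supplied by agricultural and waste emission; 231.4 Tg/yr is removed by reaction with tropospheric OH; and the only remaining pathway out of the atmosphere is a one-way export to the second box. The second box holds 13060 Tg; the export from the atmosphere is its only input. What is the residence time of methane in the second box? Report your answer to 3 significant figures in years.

Balance the atmosphere: ΣF_in = 197.3 + 191.4 = 388.70 Tg/yr.
Export to the second box = ΣF_in − (231.4) = 157.30 Tg/yr.
At steady state the output of the second box equals its input, 157.30 Tg/yr.
τ = M / F = 13060 / 157.30 = 83.03 yr.

83.0 yr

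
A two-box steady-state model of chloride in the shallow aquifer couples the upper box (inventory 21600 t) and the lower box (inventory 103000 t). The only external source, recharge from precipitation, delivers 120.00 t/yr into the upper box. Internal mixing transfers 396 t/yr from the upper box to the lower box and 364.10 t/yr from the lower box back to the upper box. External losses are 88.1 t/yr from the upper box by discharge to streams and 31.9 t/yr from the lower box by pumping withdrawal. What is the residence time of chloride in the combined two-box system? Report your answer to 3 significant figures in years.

For the system as a whole, the A↔B exchange is internal and contributes nothing to the throughput; only the external sinks remove mass.
M_total = 21600 + 103000 = 124600 t.
ΣF_external_out = 88.1 + 31.9 = 120.00 t/yr.
τ = M_total / ΣF_ext = 124600 / 120.00 = 1038 yr.

1040 yr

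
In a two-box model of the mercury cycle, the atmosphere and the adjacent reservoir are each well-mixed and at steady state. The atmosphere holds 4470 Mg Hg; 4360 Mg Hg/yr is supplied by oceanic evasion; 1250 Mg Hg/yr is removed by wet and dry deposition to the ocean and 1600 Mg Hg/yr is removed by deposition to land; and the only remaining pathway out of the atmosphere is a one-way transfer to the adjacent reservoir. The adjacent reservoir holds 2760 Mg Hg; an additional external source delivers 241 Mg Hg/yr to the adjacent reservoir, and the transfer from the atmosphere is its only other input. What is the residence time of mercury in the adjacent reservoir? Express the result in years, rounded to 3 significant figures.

1.58 yr

Balance the atmosphere: ΣF_in = 4360.0 Mg Hg/yr.
Transfer to the adjacent reservoir = ΣF_in − (1250 + 1600) = 1510.0 Mg Hg/yr.
Total input to the adjacent reservoir = 1510.0 + 241 = 1751.0 Mg Hg/yr; at steady state this equals its total output.
τ = M / F = 2760 / 1751.0 = 1.576 yr.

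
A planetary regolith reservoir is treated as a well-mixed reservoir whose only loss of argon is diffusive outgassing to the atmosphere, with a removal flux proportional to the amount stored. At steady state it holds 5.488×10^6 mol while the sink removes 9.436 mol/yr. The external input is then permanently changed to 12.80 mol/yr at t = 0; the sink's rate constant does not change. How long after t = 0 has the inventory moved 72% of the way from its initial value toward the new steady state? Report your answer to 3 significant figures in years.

τ = M₀/F₀ = 5.488×10^6/9.436 = 581600 yr.
The remaining gap fraction is e^(−t/τ); 72% covered ⇒ e^(−t/τ) = 0.280.
t = −τ ln(0.280) = 581600 × 1.273 = 740400 yr.

740000 yr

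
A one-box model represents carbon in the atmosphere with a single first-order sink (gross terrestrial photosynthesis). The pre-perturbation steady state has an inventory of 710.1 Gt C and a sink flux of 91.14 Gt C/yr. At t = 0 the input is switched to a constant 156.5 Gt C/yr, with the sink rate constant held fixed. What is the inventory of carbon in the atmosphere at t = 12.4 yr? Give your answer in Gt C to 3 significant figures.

The sink rate constant is k = F₀/M₀ = 91.14/710.1 = 0.1283 yr⁻¹.
Solving dM/dt = F₁ − kM with M(0) = M₀ gives M(t) = F₁/k + (M₀ − F₁/k)·e^(−kt).
F₁/k = 156.5/0.1283 = 1219.3 Gt C; kt = 0.1283 × 12.4 = 1.592, e^(−kt) = 0.2036.
M(12.4) = 1219.3 + (710.1 − 1219.3) × 0.2036 = 1219.3 − 103.7 = 1115.7 Gt C.

1120 Gt C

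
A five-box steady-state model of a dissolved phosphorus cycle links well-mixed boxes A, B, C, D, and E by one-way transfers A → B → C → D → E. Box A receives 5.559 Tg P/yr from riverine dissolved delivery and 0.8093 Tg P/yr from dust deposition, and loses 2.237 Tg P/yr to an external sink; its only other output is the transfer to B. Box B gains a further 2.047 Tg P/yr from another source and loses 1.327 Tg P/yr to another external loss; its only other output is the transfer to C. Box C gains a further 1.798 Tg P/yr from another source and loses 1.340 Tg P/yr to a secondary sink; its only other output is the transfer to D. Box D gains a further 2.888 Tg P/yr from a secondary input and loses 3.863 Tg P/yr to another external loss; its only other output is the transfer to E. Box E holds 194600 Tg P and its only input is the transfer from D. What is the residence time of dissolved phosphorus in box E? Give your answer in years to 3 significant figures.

44900 yr

Box A: F(A→B) = (5.559 + 0.8093) − 2.237 = 4.1313 Tg P/yr.
Box B: F(B→C) = (4.1313 + 2.047) − 1.327 = 4.8513 Tg P/yr.
Box C: F(C→D) = (4.8513 + 1.798) − 1.340 = 5.3093 Tg P/yr.
Box D: F(D→E) = (5.3093 + 2.888) − 3.863 = 4.3343 Tg P/yr.
Box E throughput = its input = 4.3343 Tg P/yr; τ = 194600 / 4.3343 = 44900 yr.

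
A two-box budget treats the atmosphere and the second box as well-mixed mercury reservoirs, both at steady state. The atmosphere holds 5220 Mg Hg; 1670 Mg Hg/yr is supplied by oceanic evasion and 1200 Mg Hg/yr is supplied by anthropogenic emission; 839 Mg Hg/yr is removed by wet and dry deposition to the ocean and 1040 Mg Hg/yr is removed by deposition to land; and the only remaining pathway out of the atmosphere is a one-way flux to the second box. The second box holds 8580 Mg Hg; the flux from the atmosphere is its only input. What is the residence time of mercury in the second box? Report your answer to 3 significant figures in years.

8.66 yr

Balance the atmosphere: ΣF_in = 1670 + 1200 = 2870.0 Mg Hg/yr.
Flux to the second box = ΣF_in − (839 + 1040) = 991.00 Mg Hg/yr.
At steady state the output of the second box equals its input, 991.00 Mg Hg/yr.
τ = M / F = 8580 / 991.00 = 8.658 yr.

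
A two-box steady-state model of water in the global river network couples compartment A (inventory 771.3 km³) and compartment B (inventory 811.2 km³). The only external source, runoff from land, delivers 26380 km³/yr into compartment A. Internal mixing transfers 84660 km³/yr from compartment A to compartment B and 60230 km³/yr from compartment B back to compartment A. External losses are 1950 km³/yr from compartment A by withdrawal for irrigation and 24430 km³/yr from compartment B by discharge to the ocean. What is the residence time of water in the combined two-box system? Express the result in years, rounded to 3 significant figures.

Treat the two boxes together as one reservoir: the mixing fluxes between them are internal recycling, so τ = ΣM / Σ(external losses).
M_total = 771.3 + 811.2 = 1582.5 km³.
ΣF_external_out = 1950 + 24430 = 26380 km³/yr.
τ = M_total / ΣF_ext = 1582.5 / 26380 = 0.05999 yr.

0.0600 yr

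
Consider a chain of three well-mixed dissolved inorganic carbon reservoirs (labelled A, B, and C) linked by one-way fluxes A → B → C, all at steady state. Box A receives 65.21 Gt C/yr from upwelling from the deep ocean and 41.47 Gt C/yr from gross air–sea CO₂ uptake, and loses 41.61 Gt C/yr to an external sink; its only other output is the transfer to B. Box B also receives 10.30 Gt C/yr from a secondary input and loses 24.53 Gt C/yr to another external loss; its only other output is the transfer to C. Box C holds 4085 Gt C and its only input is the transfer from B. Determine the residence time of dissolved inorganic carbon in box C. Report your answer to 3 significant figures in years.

Box A: F(A→B) = (65.21 + 41.47) − 41.61 = 65.070 Gt C/yr.
Box B: F(B→C) = (65.070 + 10.30) − 24.53 = 50.840 Gt C/yr.
Box C throughput = its input = 50.840 Gt C/yr; τ = 4085 / 50.840 = 80.35 yr.

80.4 yr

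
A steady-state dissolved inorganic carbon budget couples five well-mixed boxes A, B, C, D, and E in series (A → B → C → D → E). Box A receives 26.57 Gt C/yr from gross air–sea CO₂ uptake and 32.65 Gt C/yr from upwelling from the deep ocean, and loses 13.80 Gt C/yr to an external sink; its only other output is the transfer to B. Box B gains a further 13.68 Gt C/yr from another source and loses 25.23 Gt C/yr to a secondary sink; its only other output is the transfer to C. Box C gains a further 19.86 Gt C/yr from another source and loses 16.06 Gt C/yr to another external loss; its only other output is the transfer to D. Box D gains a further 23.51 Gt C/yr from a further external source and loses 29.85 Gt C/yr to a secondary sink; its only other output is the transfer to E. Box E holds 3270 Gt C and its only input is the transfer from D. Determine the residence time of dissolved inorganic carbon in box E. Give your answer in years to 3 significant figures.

104 yr

Box A: F(A→B) = (26.57 + 32.65) − 13.80 = 45.420 Gt C/yr.
Box B: F(B→C) = (45.420 + 13.68) − 25.23 = 33.870 Gt C/yr.
Box C: F(C→D) = (33.870 + 19.86) − 16.06 = 37.670 Gt C/yr.
Box D: F(D→E) = (37.670 + 23.51) − 29.85 = 31.330 Gt C/yr.
Box E throughput = its input = 31.330 Gt C/yr; τ = 3270 / 31.330 = 104.4 yr.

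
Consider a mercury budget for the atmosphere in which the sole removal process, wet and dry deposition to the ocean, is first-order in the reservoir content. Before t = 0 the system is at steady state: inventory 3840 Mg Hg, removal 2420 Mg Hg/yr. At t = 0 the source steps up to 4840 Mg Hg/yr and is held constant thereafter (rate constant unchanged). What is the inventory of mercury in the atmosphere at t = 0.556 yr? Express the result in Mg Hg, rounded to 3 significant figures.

τ = M₀/F₀ = 3840/2420 = 1.587 yr; rate constant k = 1/τ.
New steady state M_∞ = F₁/k = F₁·τ = 4840 × 1.587 = 7680.0 Mg Hg.
M(t) = M_∞ + (M₀ − M_∞)·e^(−t/τ); t/τ = 0.556/1.587 = 0.3504, so e^(−t/τ) = 0.7044.
M(t) = 7680.0 − 3840 × 0.7044 = 4975.1 Mg Hg.

4980 Mg Hg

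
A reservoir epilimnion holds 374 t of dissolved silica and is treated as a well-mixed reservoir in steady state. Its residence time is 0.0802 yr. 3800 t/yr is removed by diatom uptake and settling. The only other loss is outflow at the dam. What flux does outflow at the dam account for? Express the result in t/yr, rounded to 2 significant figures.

Total removal F = M/τ = 374 / 0.0802 = 4663 t/yr.
Outflow at the dam = F − (3800) = 4663 − 3800 = 863.3 t/yr.

860 t/yr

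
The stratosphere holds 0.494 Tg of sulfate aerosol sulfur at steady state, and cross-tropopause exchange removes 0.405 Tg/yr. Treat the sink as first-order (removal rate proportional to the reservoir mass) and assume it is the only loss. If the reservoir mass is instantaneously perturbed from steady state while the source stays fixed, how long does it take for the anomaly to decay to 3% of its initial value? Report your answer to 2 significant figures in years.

4.3 yr

For a linear reservoir the anomaly decays as exp(−t/τ) with τ = M/F = 0.494/0.405 = 1.220 yr.
exp(−t/τ) = 0.03 ⇒ t = −τ ln(0.03) = 1.220 × 3.507 = 4.277 yr.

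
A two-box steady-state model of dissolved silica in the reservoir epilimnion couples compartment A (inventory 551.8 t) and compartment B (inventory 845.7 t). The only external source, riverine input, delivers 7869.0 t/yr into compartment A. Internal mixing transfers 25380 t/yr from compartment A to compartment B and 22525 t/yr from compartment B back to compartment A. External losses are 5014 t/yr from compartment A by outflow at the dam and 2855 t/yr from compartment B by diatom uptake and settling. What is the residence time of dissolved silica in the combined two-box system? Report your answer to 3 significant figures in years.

0.178 yr

Residence time in the combined system uses the total inventory and the total *external* removal — internal exchanges between the two boxes cancel.
M_total = 551.8 + 845.7 = 1397.5 t.
ΣF_external_out = 5014 + 2855 = 7869.0 t/yr.
τ = M_total / ΣF_ext = 1397.5 / 7869.0 = 0.1776 yr.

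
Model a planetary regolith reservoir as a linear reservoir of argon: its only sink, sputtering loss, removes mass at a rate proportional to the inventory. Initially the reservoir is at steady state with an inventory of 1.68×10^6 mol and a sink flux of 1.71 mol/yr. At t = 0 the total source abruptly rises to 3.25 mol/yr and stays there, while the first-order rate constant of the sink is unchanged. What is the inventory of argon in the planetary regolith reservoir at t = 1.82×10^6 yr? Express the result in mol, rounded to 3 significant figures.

The sink rate constant is k = F₀/M₀ = 1.71/1.68×10^6 = 1.018×10^-6 yr⁻¹.
Solving dM/dt = F₁ − kM with M(0) = M₀ gives M(t) = F₁/k + (M₀ − F₁/k)·e^(−kt).
F₁/k = 3.25/1.018×10^-6 = 3.1930×10^6 mol; kt = 1.018×10^-6 × 1.82×10^6 = 1.853, e^(−kt) = 0.1568.
M(1.82×10^6) = 3.1930×10^6 + (1.68×10^6 − 3.1930×10^6) × 0.1568 = 3.1930×10^6 − 237300 = 2.9557×10^6 mol.

2.96×10^6 mol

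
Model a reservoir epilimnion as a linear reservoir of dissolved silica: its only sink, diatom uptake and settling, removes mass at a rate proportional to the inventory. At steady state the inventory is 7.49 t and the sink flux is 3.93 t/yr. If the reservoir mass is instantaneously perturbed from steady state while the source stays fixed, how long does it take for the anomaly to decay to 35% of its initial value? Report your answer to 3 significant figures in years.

2.00 yr

For a linear reservoir the anomaly decays as exp(−t/τ) with τ = M/F = 7.49/3.93 = 1.906 yr.
exp(−t/τ) = 0.35 ⇒ t = −τ ln(0.35) = 1.906 × 1.050 = 2.001 yr.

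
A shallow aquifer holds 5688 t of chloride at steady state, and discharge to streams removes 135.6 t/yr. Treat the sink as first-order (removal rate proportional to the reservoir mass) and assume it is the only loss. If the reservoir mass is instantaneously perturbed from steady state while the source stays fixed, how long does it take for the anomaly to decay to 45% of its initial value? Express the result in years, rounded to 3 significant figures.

For a linear reservoir the anomaly decays as exp(−t/τ) with τ = M/F = 5688/135.6 = 41.95 yr.
exp(−t/τ) = 0.45 ⇒ t = −τ ln(0.45) = 41.95 × 0.7985 = 33.49 yr.

33.5 yr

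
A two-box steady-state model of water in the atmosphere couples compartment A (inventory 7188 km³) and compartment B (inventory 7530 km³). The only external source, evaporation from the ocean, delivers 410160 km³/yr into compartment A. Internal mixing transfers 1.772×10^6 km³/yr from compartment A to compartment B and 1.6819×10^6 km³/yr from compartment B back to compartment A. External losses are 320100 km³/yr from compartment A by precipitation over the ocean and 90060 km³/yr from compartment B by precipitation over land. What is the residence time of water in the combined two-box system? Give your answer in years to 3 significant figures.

For the system as a whole, the A↔B exchange is internal and contributes nothing to the throughput; only the external sinks remove mass.
M_total = 7188 + 7530 = 14718 km³.
ΣF_external_out = 320100 + 90060 = 410160 km³/yr.
τ = M_total / ΣF_ext = 14718 / 410160 = 0.03588 yr.

0.0359 yr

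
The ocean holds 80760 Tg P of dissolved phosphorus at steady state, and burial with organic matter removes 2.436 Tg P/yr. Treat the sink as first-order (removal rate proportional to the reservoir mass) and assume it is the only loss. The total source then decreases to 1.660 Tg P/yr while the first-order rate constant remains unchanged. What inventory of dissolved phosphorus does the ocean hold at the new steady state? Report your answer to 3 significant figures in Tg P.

Rate constant k = F/M = 2.436 / 80760 = 3.016×10^-5 yr⁻¹.
At the new steady state, source = k·M_new ⇒ M_new = 1.660 / 3.016×10^-5 = 55030 Tg P.
(Equivalently M_new = M × F_new/F_old = 80760 × 1.660/2.436.)

55000 Tg P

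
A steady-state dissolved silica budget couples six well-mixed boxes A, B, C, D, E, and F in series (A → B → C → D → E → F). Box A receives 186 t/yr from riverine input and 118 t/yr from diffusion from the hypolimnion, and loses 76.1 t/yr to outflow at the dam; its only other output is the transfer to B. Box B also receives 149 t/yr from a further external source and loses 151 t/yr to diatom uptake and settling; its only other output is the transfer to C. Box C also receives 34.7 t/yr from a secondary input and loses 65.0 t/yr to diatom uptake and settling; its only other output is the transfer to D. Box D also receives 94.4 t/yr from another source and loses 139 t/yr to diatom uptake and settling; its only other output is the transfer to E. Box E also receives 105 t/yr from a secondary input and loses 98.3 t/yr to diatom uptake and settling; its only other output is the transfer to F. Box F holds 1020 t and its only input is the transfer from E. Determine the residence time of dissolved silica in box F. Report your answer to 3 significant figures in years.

Box A: F(A→B) = (186 + 118) − 76.1 = 227.90 t/yr.
Box B: F(B→C) = (227.90 + 149) − 151 = 225.90 t/yr.
Box C: F(C→D) = (225.90 + 34.7) − 65.0 = 195.60 t/yr.
Box D: F(D→E) = (195.60 + 94.4) − 139 = 151.00 t/yr.
Box E: F(E→F) = (151.00 + 105) − 98.3 = 157.70 t/yr.
Box F throughput = its input = 157.70 t/yr; τ = 1020 / 157.70 = 6.468 yr.

6.47 yr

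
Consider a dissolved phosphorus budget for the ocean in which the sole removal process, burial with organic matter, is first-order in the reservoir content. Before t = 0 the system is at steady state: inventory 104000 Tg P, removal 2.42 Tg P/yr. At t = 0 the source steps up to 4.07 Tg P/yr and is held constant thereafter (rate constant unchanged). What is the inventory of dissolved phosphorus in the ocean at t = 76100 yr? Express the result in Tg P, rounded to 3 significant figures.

163000 Tg P

Residence time τ = M₀/F₀ = 42980 yr. The eventual steady state is M_∞ = M₀·(F₁/F₀) = 104000 × 4.07/2.42 = 174910 Tg P.
The anomaly ΔM(t) = M(t) − M_∞ decays as ΔM₀·e^(−t/τ) with ΔM₀ = 104000 − 174910 = −70910 Tg P.
At t = 76100 yr, e^(−t/τ) = e^(−1.771) = 0.1702, so ΔM = −12070 Tg P and M = 174910 − 12070 = 162840 Tg P.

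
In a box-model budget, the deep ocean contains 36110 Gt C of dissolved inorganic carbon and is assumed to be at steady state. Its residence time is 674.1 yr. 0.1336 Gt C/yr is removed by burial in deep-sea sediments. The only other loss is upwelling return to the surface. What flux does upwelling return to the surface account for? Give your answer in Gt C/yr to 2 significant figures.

53 Gt C/yr

Total removal F = M/τ = 36110 / 674.1 = 53.57 Gt C/yr.
Upwelling return to the surface = F − (0.1336) = 53.57 − 0.1336 = 53.43 Gt C/yr.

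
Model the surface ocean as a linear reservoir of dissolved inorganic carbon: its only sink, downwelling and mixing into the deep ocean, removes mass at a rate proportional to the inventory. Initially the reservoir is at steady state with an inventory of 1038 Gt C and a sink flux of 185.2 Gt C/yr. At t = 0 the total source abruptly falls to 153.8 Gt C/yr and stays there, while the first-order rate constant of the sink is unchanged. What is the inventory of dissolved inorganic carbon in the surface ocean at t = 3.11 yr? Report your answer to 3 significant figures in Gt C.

963 Gt C

Residence time τ = M₀/F₀ = 5.605 yr. The eventual steady state is M_∞ = M₀·(F₁/F₀) = 1038 × 153.8/185.2 = 862.01 Gt C.
The anomaly ΔM(t) = M(t) − M_∞ decays as ΔM₀·e^(−t/τ) with ΔM₀ = 1038 − 862.01 = 176.0 Gt C.
At t = 3.11 yr, e^(−t/τ) = e^(−0.5549) = 0.5741, so ΔM = 101.0 Gt C and M = 862.01 + 101.0 = 963.05 Gt C.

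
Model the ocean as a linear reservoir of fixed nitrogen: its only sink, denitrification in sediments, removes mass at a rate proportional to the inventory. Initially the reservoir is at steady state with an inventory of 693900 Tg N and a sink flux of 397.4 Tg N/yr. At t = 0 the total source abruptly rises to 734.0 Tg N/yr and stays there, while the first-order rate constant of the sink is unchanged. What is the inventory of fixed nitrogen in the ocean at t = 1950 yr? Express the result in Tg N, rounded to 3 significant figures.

1.09×10^6 Tg N

The sink rate constant is k = F₀/M₀ = 397.4/693900 = 0.0005727 yr⁻¹.
Solving dM/dt = F₁ − kM with M(0) = M₀ gives M(t) = F₁/k + (M₀ − F₁/k)·e^(−kt).
F₁/k = 734.0/0.0005727 = 1.2816×10^6 Tg N; kt = 0.0005727 × 1950 = 1.117, e^(−kt) = 0.3273.
M(1950) = 1.2816×10^6 + (693900 − 1.2816×10^6) × 0.3273 = 1.2816×10^6 − 192400 = 1.0893×10^6 Tg N.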